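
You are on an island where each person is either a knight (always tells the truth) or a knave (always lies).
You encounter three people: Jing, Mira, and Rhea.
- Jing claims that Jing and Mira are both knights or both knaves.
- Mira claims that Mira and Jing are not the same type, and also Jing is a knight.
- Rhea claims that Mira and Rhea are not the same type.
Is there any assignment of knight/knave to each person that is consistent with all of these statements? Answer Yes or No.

Checking all 8 assignments, each has at least one speaker whose statement's truth value contradicts their type.

No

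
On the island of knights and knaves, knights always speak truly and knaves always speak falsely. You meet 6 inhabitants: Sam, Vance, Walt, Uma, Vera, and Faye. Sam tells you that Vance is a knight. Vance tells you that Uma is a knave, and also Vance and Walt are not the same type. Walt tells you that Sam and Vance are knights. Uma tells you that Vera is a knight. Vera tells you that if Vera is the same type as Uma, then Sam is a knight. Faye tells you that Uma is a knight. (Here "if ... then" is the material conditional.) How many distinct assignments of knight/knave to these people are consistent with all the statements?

1

Consistent assignments:
  Sam=knave, Vance=knave, Walt=knave, Uma=knave, Vera=knave, Faye=knave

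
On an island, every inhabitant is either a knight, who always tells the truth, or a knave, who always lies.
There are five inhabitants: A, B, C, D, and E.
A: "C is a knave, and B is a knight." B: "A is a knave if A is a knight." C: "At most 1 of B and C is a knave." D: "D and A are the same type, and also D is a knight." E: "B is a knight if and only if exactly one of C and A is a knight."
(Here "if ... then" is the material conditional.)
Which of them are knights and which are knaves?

Knights: B, C, and E. Knaves: A and D.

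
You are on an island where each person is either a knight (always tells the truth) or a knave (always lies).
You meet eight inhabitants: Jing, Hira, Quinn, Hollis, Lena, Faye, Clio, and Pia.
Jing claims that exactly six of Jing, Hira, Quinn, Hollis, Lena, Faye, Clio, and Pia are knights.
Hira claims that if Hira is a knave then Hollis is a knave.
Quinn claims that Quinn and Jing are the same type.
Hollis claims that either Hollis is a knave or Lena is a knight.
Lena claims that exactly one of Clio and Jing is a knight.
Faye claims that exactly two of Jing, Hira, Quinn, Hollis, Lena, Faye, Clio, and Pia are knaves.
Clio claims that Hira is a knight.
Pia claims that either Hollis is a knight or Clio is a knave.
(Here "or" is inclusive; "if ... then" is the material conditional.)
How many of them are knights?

The unique consistent assignment is Jing=knight, Hira=knave, Quinn=knight, Hollis=knight, Lena=knight, Faye=knight, Clio=knave, Pia=knight.
That has 6 knights.

6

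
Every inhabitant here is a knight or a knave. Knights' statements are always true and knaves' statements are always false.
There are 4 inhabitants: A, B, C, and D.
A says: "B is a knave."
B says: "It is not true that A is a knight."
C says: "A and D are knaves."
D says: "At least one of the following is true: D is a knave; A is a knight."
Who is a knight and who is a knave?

A is a knight, B is a knave, C is a knave, and D is a knight.

A (knight): "B is a knave" — true. ✓
As a knave, B's statement "it is not true that A is a knight" should be false; it is.
Since C is a knave, "A and D are knaves" needs to be false, which holds.
D (knight): "at least one of the following is true: D is a knave; A is a knight" — true. ✓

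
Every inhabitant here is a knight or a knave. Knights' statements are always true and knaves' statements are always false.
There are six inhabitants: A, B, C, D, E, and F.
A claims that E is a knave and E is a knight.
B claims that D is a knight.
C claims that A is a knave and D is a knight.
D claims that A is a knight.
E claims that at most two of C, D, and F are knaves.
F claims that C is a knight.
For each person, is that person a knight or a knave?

Since A is a knave, "E is a knave and E is a knight" needs to be false, which holds.
B is a knave; "D is a knight" is false, as required.
Since C is a knave, "A is a knave and D is a knight" needs to be false, which holds.
D is a knave; "A is a knight" is false, as required.
E is a knave; "at most two of C, D, and F are knaves" is false, as required.
Since F is a knave, "C is a knight" needs to be false, which holds.

A is a knave, B is a knave, C is a knave, D is a knave, E is a knave, and F is a knave.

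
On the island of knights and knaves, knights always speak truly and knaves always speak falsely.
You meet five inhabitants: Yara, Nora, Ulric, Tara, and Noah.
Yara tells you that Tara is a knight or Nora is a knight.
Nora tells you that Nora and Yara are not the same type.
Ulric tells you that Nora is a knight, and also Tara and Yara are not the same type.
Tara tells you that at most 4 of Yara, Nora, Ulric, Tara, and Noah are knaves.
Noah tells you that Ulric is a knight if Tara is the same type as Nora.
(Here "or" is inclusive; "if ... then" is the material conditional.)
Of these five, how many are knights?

0

The unique consistent assignment is Yara=knave, Nora=knave, Ulric=knave, Tara=knave, Noah=knave.
That has 0 knights.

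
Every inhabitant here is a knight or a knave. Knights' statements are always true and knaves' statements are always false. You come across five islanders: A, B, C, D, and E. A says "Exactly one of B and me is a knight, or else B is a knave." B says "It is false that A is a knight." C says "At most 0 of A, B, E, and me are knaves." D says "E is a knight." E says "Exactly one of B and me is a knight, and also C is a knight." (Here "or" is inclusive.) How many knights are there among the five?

1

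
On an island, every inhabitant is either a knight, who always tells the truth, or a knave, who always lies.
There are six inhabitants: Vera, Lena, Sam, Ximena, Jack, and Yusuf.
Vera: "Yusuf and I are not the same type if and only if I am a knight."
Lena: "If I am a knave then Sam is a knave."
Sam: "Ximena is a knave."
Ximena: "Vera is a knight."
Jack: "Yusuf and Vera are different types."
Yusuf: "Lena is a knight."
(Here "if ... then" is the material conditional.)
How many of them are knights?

4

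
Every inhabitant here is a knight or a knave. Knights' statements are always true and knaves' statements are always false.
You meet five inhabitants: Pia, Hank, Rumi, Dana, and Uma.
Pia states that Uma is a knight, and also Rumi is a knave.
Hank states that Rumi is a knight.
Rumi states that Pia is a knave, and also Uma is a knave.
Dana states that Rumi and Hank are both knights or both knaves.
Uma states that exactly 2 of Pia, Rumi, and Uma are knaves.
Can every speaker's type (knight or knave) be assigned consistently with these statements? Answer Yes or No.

Checking all 32 assignments, each has at least one speaker whose statement's truth value contradicts their type.

No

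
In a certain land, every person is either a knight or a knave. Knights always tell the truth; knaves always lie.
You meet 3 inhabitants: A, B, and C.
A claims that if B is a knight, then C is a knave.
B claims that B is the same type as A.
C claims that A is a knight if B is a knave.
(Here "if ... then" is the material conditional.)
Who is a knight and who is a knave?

A is a knight, B is a knave, and C is a knight.

A is a knight, so "if B is a knight, then C is a knave" must be True — and it is.
As a knave, B's statement "B is the same type as A" should be False; it is.
C (knight): "A is a knight if B is a knave" — True. ✓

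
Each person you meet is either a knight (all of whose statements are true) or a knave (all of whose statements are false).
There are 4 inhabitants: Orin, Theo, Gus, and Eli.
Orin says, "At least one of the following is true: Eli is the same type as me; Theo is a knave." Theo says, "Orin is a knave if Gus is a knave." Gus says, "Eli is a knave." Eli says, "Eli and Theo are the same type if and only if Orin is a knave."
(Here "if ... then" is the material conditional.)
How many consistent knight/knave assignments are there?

Consistent assignments:
  Orin=knight, Theo=knave, Gus=knave, Eli=knight
  Orin=knave, Theo=knight, Gus=knave, Eli=knight

2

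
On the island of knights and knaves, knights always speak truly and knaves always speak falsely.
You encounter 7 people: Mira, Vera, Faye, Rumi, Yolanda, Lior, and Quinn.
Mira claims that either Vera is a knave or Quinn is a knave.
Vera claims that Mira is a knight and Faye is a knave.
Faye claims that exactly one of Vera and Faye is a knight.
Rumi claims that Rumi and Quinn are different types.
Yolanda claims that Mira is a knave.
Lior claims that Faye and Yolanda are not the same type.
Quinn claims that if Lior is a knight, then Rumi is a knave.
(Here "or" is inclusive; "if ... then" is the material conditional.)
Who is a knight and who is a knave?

Mira is a knight, Vera is a knave, Faye is a knight, Rumi is a knight, Yolanda is a knave, Lior is a knight, and Quinn is a knave.

Mira is a knight, and the claim "either Vera is a knave or Quinn is a knave" is indeed true.
Since Vera is a knave, "Mira is a knight and Faye is a knave" needs to be false, which holds.
Faye is a knight, and the claim "exactly one of Vera and Faye is a knight" is indeed true.
Rumi is a knight; "Rumi and Quinn are different types" is true, as required.
Yolanda (knave): "Mira is a knave" — false. ✓
Lior (knight): "Faye and Yolanda are not the same type" — true. ✓
Quinn is a knave; "if Lior is a knight, then Rumi is a knave" is false, as required.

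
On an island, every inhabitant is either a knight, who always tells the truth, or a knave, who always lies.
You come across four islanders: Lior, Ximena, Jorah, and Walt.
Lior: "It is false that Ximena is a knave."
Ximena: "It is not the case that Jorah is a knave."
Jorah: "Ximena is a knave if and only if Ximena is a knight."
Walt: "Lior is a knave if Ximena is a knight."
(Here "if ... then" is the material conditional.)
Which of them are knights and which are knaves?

Lior is a knave, Ximena is a knave, Jorah is a knave, and Walt is a knight.

Lior (knave): "it is false that Ximena is a knave" — False. ✓
As a knave, Ximena's statement "it is not the case that Jorah is a knave" should be False; it is.
Jorah is a knave; "Ximena is a knave if and only if Ximena is a knight" is False, as required.
As a knight, Walt's statement "Lior is a knave if Ximena is a knight" should be true; it is.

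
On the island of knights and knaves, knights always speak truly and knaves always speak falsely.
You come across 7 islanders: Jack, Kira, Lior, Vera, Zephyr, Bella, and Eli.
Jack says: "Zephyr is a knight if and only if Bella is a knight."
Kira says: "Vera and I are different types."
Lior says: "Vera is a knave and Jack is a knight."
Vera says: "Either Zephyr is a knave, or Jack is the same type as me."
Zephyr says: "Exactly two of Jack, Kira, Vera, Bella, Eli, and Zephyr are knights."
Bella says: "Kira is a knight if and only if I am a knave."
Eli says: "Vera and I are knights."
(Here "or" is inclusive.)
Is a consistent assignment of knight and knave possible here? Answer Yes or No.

No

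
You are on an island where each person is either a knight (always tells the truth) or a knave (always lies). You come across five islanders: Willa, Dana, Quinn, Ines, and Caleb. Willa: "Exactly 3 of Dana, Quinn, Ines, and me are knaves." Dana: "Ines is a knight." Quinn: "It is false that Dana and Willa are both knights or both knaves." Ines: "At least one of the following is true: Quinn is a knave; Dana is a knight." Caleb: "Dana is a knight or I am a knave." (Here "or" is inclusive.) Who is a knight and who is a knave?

Suppose Willa is a knight. Then Willa's statement "exactly 3 of Dana, Quinn, Ines, and me are knaves" would have to be true. Checking the 16 ways to assign the others, none is consistent with every speaker.
(For instance, with Dana=knight, Quinn=knight, Ines=knight, Caleb=knight, Willa's claim "exactly 3 of Dana, Quinn, Ines, and me are knaves" comes out false where it would need to be true.)
So Willa must be a knave, making "exactly 3 of Dana, Quinn, Ines, and me are knaves" false. Taking Willa=knave, Dana=knight, Quinn=knight, Ines=knight, Caleb=knight, each remaining statement checks out:
  Dana (knight): "Ines is a knight" — true. ✓
  Quinn (knight): "it is false that Dana and Willa are both knights or both knaves" — true. ✓
  Ines (knight): "at least one of the following is true: Quinn is a knave; Dana is a knight" — true. ✓
  Caleb (knight): "Dana is a knight or I am a knave" — true. ✓
This is the unique consistent assignment.

Willa is a knave, Dana is a knight, Quinn is a knight, Ines is a knight, and Caleb is a knight.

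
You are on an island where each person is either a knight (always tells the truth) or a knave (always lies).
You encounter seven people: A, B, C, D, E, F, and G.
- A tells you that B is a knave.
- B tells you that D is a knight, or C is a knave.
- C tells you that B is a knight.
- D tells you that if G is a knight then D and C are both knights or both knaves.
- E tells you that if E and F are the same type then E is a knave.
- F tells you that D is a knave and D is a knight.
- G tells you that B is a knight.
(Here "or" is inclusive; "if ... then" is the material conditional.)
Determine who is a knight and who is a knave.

Knights: B, C, D, E, and G. Knaves: A and F.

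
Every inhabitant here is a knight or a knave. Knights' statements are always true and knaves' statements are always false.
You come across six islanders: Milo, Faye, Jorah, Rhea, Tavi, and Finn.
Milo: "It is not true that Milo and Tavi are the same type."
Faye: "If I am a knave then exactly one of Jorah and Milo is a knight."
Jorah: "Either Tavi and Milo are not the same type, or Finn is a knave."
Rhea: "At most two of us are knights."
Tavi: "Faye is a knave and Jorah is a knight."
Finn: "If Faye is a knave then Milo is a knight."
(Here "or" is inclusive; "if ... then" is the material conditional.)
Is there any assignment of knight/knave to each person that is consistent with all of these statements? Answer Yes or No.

Yes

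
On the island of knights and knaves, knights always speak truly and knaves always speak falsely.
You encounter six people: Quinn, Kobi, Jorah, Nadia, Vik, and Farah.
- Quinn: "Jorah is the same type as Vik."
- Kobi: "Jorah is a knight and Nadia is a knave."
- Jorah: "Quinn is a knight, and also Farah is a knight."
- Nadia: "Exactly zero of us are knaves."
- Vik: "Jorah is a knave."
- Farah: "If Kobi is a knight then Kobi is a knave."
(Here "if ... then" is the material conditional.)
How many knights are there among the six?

2

The unique consistent assignment is Quinn=knave, Kobi=knave, Jorah=knave, Nadia=knave, Vik=knight, Farah=knight.
That has 2 knights.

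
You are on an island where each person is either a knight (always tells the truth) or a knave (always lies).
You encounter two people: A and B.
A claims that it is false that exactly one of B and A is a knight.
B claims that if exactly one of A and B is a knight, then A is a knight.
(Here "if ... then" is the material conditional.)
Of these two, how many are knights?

2

The unique consistent assignment is A=knight, B=knight.
That has 2 knights.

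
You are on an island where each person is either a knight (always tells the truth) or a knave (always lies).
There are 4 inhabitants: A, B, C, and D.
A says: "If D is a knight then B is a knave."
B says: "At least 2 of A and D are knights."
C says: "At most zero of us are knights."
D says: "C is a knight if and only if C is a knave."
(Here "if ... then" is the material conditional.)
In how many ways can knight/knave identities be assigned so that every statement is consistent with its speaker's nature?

1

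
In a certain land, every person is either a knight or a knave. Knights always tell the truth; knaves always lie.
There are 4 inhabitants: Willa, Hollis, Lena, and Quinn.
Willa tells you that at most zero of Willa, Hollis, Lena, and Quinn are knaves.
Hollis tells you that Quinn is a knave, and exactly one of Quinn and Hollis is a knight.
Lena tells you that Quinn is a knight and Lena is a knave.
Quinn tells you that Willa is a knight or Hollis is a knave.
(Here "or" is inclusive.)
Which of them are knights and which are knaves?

Willa is a knave, Hollis is a knight, Lena is a knave, and Quinn is a knave.

Suppose Willa is a knight. Then Willa's statement "at most zero of Willa, Hollis, Lena, and Quinn are knaves" would have to be true. Checking the 8 ways to assign the others, none is consistent with every speaker.
(For instance, with Hollis=knight, Lena=knave, Quinn=knave, Willa's claim "at most zero of Willa, Hollis, Lena, and Quinn are knaves" comes out false where it would need to be true.)
So Willa must be a knave, making "at most zero of Willa, Hollis, Lena, and Quinn are knaves" false. Taking Willa=knave, Hollis=knight, Lena=knave, Quinn=knave, each remaining statement checks out:
  Hollis (knight): "Quinn is a knave, and exactly one of Quinn and Hollis is a knight" — true. ✓
  Lena (knave): "Quinn is a knight and Lena is a knave" — false. ✓
  Quinn (knave): "Willa is a knight or Hollis is a knave" — false. ✓
This is the unique consistent assignment.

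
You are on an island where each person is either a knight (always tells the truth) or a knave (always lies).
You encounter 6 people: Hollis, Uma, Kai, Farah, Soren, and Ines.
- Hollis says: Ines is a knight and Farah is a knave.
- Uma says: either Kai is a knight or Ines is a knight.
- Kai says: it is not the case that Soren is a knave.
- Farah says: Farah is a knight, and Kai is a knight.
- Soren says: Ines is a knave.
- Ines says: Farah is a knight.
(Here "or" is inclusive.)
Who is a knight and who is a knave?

Hollis (knave): "Ines is a knight and Farah is a knave" — False. ✓
As a knight, Uma's statement "either Kai is a knight or Ines is a knight" should be true; it is.
Kai (knight): "it is not the case that Soren is a knave" — true. ✓
As a knave, Farah's statement "Farah is a knight, and Kai is a knight" should be False; it is.
As a knight, Soren's statement "Ines is a knave" should be true; it is.
Since Ines is a knave, "Farah is a knight" needs to be False, which holds.

Knights: Uma, Kai, and Soren. Knaves: Hollis, Farah, and Ines.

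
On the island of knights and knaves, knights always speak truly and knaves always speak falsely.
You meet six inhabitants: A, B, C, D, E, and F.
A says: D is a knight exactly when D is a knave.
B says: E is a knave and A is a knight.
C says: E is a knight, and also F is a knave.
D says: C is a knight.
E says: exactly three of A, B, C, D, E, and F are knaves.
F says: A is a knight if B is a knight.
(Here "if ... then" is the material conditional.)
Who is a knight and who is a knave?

A is a knave; "D is a knight exactly when D is a knave" is false, as required.
B is a knave; "E is a knave and A is a knight" is false, as required.
C (knave): "E is a knight, and also F is a knave" — false. ✓
D is a knave, so "C is a knight" must be false — and it is.
As a knave, E's statement "exactly three of A, B, C, D, E, and F are knaves" should be false; it is.
F is a knight, so "A is a knight if B is a knight" must be true — and it is.

Knights: F. Knaves: A, B, C, D, and E.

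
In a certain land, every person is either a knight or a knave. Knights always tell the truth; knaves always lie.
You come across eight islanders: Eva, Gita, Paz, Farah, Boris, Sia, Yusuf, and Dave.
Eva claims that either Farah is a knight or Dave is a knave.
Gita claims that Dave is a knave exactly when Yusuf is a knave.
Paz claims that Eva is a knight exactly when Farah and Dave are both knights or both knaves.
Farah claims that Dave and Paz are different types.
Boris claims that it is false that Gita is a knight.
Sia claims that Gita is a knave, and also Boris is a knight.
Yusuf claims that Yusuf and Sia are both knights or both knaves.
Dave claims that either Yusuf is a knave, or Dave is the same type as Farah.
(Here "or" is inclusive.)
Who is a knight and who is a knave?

Eva is a knave, and the claim "either Farah is a knight or Dave is a knave" is indeed False.
Gita is a knave; "Dave is a knave exactly when Yusuf is a knave" is False, as required.
Paz is a knight, and the claim "Eva is a knight exactly when Farah and Dave are both knights or both knaves" is indeed true.
Farah (knave): "Dave and Paz are different types" — False. ✓
Boris is a knight, so "it is false that Gita is a knight" must be true — and it is.
Sia is a knight, and the claim "Gita is a knave, and also Boris is a knight" is indeed true.
As a knave, Yusuf's statement "Yusuf and Sia are both knights or both knaves" should be False; it is.
Dave is a knight, and the claim "either Yusuf is a knave, or Dave is the same type as Farah" is indeed true.

Knights: Paz, Boris, Sia, and Dave. Knaves: Eva, Gita, Farah, and Yusuf.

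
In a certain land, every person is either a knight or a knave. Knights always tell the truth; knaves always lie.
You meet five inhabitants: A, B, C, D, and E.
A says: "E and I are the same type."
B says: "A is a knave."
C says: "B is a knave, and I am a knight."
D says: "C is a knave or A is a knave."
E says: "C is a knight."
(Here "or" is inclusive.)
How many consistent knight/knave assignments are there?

Consistent assignments:
  A=knight, B=knave, C=knight, D=knave, E=knight

1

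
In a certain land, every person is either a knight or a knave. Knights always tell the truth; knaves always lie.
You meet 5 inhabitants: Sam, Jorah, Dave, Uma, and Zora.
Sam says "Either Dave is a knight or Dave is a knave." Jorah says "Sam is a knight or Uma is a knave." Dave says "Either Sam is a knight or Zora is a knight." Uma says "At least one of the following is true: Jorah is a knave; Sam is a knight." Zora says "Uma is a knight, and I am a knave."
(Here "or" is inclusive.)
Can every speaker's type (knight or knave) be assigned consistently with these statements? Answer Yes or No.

No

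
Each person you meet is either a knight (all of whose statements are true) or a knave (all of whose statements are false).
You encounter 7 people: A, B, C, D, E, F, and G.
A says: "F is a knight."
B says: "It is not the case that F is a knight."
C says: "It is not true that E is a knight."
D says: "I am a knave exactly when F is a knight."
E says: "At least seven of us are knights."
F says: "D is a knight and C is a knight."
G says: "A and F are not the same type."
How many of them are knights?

2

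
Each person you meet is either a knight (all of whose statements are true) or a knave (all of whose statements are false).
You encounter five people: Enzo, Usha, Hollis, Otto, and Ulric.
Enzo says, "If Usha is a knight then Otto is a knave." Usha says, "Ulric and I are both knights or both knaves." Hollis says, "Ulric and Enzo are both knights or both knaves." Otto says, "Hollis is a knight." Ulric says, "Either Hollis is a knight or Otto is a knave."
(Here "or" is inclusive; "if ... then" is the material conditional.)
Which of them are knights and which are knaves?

Enzo is a knight, Usha is a knave, Hollis is a knight, Otto is a knight, and Ulric is a knight.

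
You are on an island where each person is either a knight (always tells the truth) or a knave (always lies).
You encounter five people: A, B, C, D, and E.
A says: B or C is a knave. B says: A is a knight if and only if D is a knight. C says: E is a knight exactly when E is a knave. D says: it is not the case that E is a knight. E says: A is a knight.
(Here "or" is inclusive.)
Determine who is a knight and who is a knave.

A is a knight, B is a knave, C is a knave, D is a knave, and E is a knight.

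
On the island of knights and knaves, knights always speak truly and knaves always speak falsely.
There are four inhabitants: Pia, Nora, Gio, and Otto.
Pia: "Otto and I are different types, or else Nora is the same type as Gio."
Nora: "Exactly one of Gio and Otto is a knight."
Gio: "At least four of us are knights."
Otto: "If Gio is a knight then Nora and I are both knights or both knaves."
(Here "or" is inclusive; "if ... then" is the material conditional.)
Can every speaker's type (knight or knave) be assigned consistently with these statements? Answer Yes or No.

No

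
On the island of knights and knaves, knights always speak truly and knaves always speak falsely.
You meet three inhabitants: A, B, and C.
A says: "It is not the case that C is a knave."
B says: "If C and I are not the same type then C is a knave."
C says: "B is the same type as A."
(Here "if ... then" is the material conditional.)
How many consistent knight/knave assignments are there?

2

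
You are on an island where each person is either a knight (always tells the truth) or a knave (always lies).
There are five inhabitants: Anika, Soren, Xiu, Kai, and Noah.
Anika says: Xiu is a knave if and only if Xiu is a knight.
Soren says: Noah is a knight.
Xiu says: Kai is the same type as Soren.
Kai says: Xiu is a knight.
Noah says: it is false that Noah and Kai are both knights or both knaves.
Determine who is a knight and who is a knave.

Anika is a knave, Soren is a knight, Xiu is a knave, Kai is a knave, and Noah is a knight.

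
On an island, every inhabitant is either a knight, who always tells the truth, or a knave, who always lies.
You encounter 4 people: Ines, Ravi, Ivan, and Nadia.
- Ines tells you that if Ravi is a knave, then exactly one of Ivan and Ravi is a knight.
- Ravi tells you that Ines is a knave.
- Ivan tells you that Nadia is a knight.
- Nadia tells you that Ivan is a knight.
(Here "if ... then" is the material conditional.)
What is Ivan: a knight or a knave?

Ivan is a knight.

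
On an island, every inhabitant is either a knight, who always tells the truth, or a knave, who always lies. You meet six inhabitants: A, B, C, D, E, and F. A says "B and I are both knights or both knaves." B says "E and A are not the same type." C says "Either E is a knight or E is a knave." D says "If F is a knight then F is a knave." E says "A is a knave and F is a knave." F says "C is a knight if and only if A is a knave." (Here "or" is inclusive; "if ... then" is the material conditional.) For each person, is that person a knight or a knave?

A is a knight; "B and I are both knights or both knaves" is true, as required.
B (knight): "E and A are not the same type" — true. ✓
C is a knight, so "either E is a knight or E is a knave" must be true — and it is.
D (knight): "if F is a knight then F is a knave" — true. ✓
E is a knave; "A is a knave and F is a knave" is false, as required.
F is a knave; "C is a knight if and only if A is a knave" is false, as required.

A is a knight, B is a knight, C is a knight, D is a knight, E is a knave, and F is a knave.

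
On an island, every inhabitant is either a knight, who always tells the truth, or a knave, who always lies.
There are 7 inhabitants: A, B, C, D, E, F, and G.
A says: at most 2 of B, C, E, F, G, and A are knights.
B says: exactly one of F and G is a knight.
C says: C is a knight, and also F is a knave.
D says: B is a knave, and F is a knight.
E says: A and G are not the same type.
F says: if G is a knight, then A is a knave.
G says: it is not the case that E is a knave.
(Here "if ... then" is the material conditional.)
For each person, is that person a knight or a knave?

A is a knave; "at most 2 of B, C, E, F, G, and A are knights" is False, as required.
B (knave): "exactly one of F and G is a knight" — False. ✓
C (knave): "C is a knight, and also F is a knave" — False. ✓
D is a knight; "B is a knave, and F is a knight" is true, as required.
E (knight): "A and G are not the same type" — true. ✓
F is a knight; "if G is a knight, then A is a knave" is true, as required.
G is a knight, and the claim "it is not the case that E is a knave" is indeed true.

Knights: D, E, F, and G. Knaves: A, B, and C.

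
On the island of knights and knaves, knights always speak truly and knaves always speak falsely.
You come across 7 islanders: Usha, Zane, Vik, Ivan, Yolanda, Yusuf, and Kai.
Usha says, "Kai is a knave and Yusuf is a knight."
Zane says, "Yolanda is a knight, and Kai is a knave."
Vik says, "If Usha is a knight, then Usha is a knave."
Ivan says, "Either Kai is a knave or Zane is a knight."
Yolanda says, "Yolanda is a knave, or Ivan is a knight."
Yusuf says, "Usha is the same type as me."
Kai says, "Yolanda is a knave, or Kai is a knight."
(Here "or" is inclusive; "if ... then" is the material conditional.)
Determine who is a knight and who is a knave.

Usha is a knight, Zane is a knight, Vik is a knave, Ivan is a knight, Yolanda is a knight, Yusuf is a knight, and Kai is a knave.

Usha is a knight; "Kai is a knave and Yusuf is a knight" is true, as required.
As a knight, Zane's statement "Yolanda is a knight, and Kai is a knave" should be true; it is.
Since Vik is a knave, "if Usha is a knight, then Usha is a knave" needs to be false, which holds.
As a knight, Ivan's statement "either Kai is a knave or Zane is a knight" should be true; it is.
Yolanda is a knight, and the claim "Yolanda is a knave, or Ivan is a knight" is indeed true.
As a knight, Yusuf's statement "Usha is the same type as me" should be true; it is.
Kai is a knave; "Yolanda is a knave, or Kai is a knight" is false, as required.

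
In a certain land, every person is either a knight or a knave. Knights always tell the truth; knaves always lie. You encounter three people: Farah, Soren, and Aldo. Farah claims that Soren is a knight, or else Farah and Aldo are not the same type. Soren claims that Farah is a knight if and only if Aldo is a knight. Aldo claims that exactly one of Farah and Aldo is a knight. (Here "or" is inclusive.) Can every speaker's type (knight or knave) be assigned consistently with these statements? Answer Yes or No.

No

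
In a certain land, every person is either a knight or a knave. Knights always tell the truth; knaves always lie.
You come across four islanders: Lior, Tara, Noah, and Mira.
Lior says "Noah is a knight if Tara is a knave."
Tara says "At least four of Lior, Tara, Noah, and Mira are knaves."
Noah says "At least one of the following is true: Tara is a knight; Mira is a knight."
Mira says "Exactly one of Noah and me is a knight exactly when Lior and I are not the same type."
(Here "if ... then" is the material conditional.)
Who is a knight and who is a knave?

Lior is a knight, Tara is a knave, Noah is a knight, and Mira is a knight.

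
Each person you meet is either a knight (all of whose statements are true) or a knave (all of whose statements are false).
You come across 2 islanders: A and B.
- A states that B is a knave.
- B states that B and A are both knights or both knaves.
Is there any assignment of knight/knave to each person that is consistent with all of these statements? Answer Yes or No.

Yes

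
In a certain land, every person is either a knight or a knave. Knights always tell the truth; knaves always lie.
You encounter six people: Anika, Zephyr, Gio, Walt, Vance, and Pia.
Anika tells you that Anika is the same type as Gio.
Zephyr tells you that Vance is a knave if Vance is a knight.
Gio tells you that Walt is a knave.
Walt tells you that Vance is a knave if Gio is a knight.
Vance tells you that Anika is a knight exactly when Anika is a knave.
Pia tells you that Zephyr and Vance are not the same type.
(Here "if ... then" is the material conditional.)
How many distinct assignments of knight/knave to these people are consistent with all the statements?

0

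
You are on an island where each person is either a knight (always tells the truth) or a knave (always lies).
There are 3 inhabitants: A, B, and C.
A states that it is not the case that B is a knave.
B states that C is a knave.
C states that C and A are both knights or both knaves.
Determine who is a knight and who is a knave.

A is a knight, B is a knight, and C is a knave.

Suppose A is a knave. Then A's statement "it is not the case that B is a knave" would have to be false. Checking the 4 ways to assign the others, none is consistent with every speaker.
(For instance, with B=knight, C=knave, A's claim "it is not the case that B is a knave" comes out true where it would need to be false.)
So A must be a knight, making "it is not the case that B is a knave" true. Taking A=knight, B=knight, C=knave, each remaining statement checks out:
  B (knight): "C is a knave" — true. ✓
  C (knave): "C and A are both knights or both knaves" — false. ✓
This is the unique consistent assignment.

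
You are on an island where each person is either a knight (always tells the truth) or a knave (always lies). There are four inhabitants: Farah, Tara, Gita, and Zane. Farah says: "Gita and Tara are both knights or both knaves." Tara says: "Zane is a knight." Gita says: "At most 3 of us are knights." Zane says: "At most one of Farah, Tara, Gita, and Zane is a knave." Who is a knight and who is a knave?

Farah (knave): "Gita and Tara are both knights or both knaves" — false. ✓
Tara is a knave, and the claim "Zane is a knight" is indeed false.
Since Gita is a knight, "at most 3 of us are knights" needs to be true, which holds.
Zane is a knave; "at most one of Farah, Tara, Gita, and Zane is a knave" is false, as required.

Farah is a knave, Tara is a knave, Gita is a knight, and Zane is a knave.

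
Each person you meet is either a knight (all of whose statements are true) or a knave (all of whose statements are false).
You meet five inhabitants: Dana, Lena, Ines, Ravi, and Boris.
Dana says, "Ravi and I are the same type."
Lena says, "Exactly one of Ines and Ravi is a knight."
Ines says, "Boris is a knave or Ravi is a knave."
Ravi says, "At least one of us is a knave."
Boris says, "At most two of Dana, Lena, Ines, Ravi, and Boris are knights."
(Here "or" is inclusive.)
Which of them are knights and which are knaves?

Dana is a knight, so "Ravi and I are the same type" must be true — and it is.
Lena is a knave, and the claim "exactly one of Ines and Ravi is a knight" is indeed false.
Since Ines is a knight, "Boris is a knave or Ravi is a knave" needs to be true, which holds.
Ravi is a knight, and the claim "at least one of us is a knave" is indeed true.
Boris is a knave, and the claim "at most two of Dana, Lena, Ines, Ravi, and Boris are knights" is indeed false.

Knights: Dana, Ines, and Ravi. Knaves: Lena and Boris.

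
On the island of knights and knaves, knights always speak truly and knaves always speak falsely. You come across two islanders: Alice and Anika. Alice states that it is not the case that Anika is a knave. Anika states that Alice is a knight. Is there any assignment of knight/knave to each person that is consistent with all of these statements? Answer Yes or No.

One consistent assignment: Alice=knight, Anika=knight.

Yes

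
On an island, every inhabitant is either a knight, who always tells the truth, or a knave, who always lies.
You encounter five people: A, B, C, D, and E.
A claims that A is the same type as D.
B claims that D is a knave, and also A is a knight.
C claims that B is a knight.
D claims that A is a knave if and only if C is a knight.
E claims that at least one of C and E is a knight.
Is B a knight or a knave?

Consistent assignments: {A=knight, B=knave, C=knave, D=knight, E=knight}; {A=knight, B=knave, C=knave, D=knight, E=knave}
In every consistent assignment, B is a knave.

B is a knave.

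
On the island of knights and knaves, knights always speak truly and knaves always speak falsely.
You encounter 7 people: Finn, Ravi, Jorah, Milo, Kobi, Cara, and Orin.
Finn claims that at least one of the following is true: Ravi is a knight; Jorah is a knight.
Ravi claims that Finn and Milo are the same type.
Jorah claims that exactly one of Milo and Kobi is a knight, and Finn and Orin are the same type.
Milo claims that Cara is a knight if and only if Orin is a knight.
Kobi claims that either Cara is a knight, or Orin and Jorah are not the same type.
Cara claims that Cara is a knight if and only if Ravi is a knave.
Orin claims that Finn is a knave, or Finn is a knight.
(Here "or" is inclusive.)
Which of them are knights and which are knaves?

Finn is a knave, Ravi is a knave, Jorah is a knave, Milo is a knight, Kobi is a knight, Cara is a knight, and Orin is a knight.

Finn is a knave, and the claim "at least one of the following is true: Ravi is a knight; Jorah is a knight" is indeed false.
Ravi is a knave; "Finn and Milo are the same type" is false, as required.
Jorah is a knave; "exactly one of Milo and Kobi is a knight, and Finn and Orin are the same type" is false, as required.
Milo is a knight, so "Cara is a knight if and only if Orin is a knight" must be true — and it is.
Kobi is a knight; "either Cara is a knight, or Orin and Jorah are not the same type" is true, as required.
Cara is a knight, and the claim "Cara is a knight if and only if Ravi is a knave" is indeed true.
Orin is a knight, so "Finn is a knave, or Finn is a knight" must be true — and it is.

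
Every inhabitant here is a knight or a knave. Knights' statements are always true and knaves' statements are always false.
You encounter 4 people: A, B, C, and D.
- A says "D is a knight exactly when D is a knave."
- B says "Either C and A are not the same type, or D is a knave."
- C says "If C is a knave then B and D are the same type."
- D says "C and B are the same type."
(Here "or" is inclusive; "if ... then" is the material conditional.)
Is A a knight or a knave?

A is a knave.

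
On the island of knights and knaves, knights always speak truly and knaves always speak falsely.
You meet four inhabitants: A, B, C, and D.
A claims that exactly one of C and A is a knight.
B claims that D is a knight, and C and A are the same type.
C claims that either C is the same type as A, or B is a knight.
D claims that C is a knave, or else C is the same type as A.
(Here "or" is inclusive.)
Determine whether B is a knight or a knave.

Consistent assignments: {A=knight, B=knave, C=knave, D=knight}
In every consistent assignment, B is a knave.

B is a knave.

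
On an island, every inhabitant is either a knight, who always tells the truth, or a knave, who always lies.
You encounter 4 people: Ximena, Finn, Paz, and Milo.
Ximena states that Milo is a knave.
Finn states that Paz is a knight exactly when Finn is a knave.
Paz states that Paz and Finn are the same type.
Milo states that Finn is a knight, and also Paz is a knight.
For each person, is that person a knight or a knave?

Ximena is a knight, Finn is a knight, Paz is a knave, and Milo is a knave.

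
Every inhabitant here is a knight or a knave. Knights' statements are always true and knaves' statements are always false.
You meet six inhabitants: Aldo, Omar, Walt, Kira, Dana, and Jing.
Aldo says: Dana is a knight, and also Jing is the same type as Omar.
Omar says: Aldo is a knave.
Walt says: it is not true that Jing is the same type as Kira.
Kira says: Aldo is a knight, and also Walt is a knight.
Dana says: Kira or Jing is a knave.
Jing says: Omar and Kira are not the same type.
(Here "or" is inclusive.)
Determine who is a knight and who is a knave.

Knights: Aldo and Dana. Knaves: Omar, Walt, Kira, and Jing.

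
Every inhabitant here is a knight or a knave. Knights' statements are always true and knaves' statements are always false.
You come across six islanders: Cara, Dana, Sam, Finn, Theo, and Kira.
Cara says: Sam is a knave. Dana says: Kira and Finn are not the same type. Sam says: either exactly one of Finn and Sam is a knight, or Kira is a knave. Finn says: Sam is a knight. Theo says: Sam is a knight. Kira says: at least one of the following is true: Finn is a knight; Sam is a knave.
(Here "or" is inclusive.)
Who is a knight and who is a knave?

Cara is a knight, Dana is a knight, Sam is a knave, Finn is a knave, Theo is a knave, and Kira is a knight.

As a knight, Cara's statement "Sam is a knave" should be true; it is.
Dana is a knight, and the claim "Kira and Finn are not the same type" is indeed true.
Sam (knave): "either exactly one of Finn and Sam is a knight, or Kira is a knave" — False. ✓
Finn is a knave; "Sam is a knight" is False, as required.
Theo is a knave; "Sam is a knight" is False, as required.
Kira is a knight; "at least one of the following is true: Finn is a knight; Sam is a knave" is true, as required.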